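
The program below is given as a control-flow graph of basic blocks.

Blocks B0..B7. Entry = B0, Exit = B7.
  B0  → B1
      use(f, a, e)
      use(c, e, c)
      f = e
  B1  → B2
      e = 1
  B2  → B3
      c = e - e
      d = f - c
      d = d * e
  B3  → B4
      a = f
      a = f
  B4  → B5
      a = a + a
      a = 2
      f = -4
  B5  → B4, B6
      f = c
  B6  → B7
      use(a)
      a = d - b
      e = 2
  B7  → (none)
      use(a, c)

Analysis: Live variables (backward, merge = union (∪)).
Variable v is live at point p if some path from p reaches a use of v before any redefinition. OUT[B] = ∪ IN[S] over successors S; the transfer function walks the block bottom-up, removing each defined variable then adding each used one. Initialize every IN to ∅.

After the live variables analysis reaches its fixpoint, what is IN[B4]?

Answer: {a, b, c, d}

Derivation:
Fixpoint table:
  B0:  IN={a, b, c, e, f}  OUT={b, f}
  B1:  IN={b, f}  OUT={b, e, f}
  B2:  IN={b, e, f}  OUT={b, c, d, f}
  B3:  IN={b, c, d, f}  OUT={a, b, c, d}
  B4:  IN={a, b, c, d}  OUT={a, b, c, d}
  B5:  IN={a, b, c, d}  OUT={a, b, c, d}
  B6:  IN={a, b, c, d}  OUT={a, c}
  B7:  IN={a, c}  OUT={}

Merge at B4: OUT[B4] = IN[B5] = {a, b, c, d}
Applying B4's transfer function to that OUT value gives IN[B4] (row B4 above).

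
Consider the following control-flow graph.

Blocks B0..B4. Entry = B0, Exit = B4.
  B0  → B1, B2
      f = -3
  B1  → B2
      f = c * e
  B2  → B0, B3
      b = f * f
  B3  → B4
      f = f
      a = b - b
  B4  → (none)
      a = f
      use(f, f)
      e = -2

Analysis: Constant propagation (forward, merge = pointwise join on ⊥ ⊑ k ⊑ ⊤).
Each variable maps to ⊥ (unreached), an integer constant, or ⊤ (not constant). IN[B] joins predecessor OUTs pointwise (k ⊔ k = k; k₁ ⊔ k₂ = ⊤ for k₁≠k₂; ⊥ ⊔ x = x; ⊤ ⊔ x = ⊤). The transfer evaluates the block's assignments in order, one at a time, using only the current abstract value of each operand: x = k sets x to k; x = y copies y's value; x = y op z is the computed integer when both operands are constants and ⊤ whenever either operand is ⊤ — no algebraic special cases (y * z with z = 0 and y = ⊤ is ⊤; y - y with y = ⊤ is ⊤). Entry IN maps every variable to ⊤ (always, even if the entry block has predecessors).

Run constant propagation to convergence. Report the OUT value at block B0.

Answer: {a: ⊤, b: ⊤, c: ⊤, d: ⊤, e: ⊤, f: -3}

Trace:
Per-block solution:
  B0:   IN=(all ⊤)   OUT={f:-3; rest ⊤}
  B1:   IN={f:-3; rest ⊤}   OUT=(all ⊤)
  B2:   IN=(all ⊤)   OUT=(all ⊤)
  B3:   IN=(all ⊤)   OUT=(all ⊤)
  B4:   IN=(all ⊤)   OUT={e:-2; rest ⊤}

Merge at B0 (entry node, so the boundary value (all ⊤) is joined with the incoming edge(s)): IN[B0] = (all ⊤) ⊔ OUT[B2] = {a: ⊤, b: ⊤, c: ⊤, d: ⊤, e: ⊤, f: ⊤}
Applying B0's transfer function to that IN value gives OUT[B0] (row B0 above).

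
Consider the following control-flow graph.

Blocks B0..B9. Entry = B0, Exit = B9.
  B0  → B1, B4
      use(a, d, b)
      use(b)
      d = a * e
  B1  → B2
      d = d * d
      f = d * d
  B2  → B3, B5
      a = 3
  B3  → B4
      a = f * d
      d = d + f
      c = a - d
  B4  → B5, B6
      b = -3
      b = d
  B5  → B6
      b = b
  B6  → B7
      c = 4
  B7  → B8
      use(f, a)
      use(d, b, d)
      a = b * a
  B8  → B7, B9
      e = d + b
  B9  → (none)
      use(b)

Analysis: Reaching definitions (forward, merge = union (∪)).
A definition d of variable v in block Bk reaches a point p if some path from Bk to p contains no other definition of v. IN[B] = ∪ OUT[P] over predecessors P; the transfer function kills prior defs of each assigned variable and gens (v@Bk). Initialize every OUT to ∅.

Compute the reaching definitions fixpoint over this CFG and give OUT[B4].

Answer: {a@B3, b@B4, c@B3, d@B0, d@B3, f@B1}

Working:
Converged values:
  B0:  IN={}  OUT={d@B0}
  B1:  IN={d@B0}  OUT={d@B1, f@B1}
  B2:  IN={d@B1, f@B1}  OUT={a@B2, d@B1, f@B1}
  B3:  IN={a@B2, d@B1, f@B1}  OUT={a@B3, c@B3, d@B3, f@B1}
  B4:  IN={a@B3, c@B3, d@B0, d@B3, f@B1}  OUT={a@B3, b@B4, c@B3, d@B0, d@B3, f@B1}
  B5:  IN={a@B2, a@B3, b@B4, c@B3, d@B0, d@B1, d@B3, f@B1}  OUT={a@B2, a@B3, b@B5, c@B3, d@B0, d@B1, d@B3, f@B1}
  B6:  IN={a@B2, a@B3, b@B4, b@B5, c@B3, d@B0, d@B1, d@B3, f@B1}  OUT={a@B2, a@B3, b@B4, b@B5, c@B6, d@B0, d@B1, d@B3, f@B1}
  B7:  IN={a@B2, a@B3, a@B7, b@B4, b@B5, c@B6, d@B0, d@B1, d@B3, e@B8, f@B1}  OUT={a@B7, b@B4, b@B5, c@B6, d@B0, d@B1, d@B3, e@B8, f@B1}
  B8:  IN={a@B7, b@B4, b@B5, c@B6, d@B0, d@B1, d@B3, e@B8, f@B1}  OUT={a@B7, b@B4, b@B5, c@B6, d@B0, d@B1, d@B3, e@B8, f@B1}
  B9:  IN={a@B7, b@B4, b@B5, c@B6, d@B0, d@B1, d@B3, e@B8, f@B1}  OUT={a@B7, b@B4, b@B5, c@B6, d@B0, d@B1, d@B3, e@B8, f@B1}

Merge at B4: IN[B4] = OUT[B0] ⊔ OUT[B3] = {a@B3, c@B3, d@B0, d@B3, f@B1}
Applying B4's transfer function to that IN value gives OUT[B4] (row B4 above).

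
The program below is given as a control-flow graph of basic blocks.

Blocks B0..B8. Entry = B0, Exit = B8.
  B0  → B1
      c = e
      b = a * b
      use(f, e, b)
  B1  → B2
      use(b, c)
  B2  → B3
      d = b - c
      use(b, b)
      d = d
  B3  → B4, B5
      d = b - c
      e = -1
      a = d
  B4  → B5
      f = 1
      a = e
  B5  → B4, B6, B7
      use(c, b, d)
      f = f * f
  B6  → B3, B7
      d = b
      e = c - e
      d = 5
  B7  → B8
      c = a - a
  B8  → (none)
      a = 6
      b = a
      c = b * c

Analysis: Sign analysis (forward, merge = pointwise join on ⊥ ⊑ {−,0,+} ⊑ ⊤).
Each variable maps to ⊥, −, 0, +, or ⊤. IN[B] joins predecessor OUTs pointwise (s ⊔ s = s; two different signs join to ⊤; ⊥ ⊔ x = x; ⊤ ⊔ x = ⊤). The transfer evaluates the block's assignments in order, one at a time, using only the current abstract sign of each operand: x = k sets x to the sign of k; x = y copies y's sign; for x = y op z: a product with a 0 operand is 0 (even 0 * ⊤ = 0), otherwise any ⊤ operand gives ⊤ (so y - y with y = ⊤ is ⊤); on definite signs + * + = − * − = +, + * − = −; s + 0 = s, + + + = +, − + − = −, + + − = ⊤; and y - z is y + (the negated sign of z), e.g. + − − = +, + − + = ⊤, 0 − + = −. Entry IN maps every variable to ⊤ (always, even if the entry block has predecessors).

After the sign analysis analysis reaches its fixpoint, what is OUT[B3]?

Answer: {a: ⊤, b: ⊤, c: ⊤, d: ⊤, e: -, f: ⊤}

Derivation:
Per-block solution:
  B0:   IN=(all ⊤)   OUT=(all ⊤)
  B1:   IN=(all ⊤)   OUT=(all ⊤)
  B2:   IN=(all ⊤)   OUT=(all ⊤)
  B3:   IN=(all ⊤)   OUT={e:-; rest ⊤}
  B4:   IN={e:-; rest ⊤}   OUT={a:-, e:-, f:+; rest ⊤}
  B5:   IN={e:-; rest ⊤}   OUT={e:-; rest ⊤}
  B6:   IN={e:-; rest ⊤}   OUT={d:+; rest ⊤}
  B7:   IN=(all ⊤)   OUT=(all ⊤)
  B8:   IN=(all ⊤)   OUT={a:+, b:+; rest ⊤}

Merge at B3: IN[B3] = OUT[B2] ⊔ OUT[B6] = {a: ⊤, b: ⊤, c: ⊤, d: ⊤, e: ⊤, f: ⊤}
Applying B3's transfer function to that IN value gives OUT[B3] (row B3 above).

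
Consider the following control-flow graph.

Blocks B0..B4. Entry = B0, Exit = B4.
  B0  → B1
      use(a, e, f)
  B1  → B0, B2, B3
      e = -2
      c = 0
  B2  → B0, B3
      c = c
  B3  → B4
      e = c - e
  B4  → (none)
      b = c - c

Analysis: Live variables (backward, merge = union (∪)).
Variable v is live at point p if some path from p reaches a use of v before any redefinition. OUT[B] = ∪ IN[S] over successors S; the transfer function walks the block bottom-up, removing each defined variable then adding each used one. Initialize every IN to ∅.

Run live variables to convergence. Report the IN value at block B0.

Answer: {a, e, f}

Derivation:
Per-block solution:
  B0: | IN={a, e, f} | OUT={a, f}
  B1: | IN={a, f} | OUT={a, c, e, f}
  B2: | IN={a, c, e, f} | OUT={a, c, e, f}
  B3: | IN={c, e} | OUT={c}
  B4: | IN={c} | OUT={}

Merge at B0: OUT[B0] = IN[B1] = {a, f}
Applying B0's transfer function to that OUT value gives IN[B0] (row B0 above).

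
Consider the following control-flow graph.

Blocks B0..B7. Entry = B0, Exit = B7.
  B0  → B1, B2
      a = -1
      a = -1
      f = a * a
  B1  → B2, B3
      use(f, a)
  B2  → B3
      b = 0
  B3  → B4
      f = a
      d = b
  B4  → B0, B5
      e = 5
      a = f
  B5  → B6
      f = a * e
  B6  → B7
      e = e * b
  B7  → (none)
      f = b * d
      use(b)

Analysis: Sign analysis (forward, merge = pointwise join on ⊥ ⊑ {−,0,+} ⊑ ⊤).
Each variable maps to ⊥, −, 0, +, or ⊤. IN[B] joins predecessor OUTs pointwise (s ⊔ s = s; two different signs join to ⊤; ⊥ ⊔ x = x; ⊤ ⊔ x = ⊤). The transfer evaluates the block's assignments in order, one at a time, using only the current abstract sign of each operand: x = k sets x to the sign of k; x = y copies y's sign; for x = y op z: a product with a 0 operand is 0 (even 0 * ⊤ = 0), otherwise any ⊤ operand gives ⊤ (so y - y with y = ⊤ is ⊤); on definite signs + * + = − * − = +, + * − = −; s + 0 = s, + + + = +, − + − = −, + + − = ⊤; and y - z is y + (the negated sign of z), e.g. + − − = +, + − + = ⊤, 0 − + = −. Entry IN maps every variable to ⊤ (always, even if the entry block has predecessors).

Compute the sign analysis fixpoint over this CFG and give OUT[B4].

Per-block solution:
  B0:  IN=(all ⊤)  OUT={a:-, f:+; rest ⊤}
  B1:  IN={a:-, f:+; rest ⊤}  OUT={a:-, f:+; rest ⊤}
  B2:  IN={a:-, f:+; rest ⊤}  OUT={a:-, b:0, f:+; rest ⊤}
  B3:  IN={a:-, f:+; rest ⊤}  OUT={a:-, f:-; rest ⊤}
  B4:  IN={a:-, f:-; rest ⊤}  OUT={a:-, e:+, f:-; rest ⊤}
  B5:  IN={a:-, e:+, f:-; rest ⊤}  OUT={a:-, e:+, f:-; rest ⊤}
  B6:  IN={a:-, e:+, f:-; rest ⊤}  OUT={a:-, f:-; rest ⊤}
  B7:  IN={a:-, f:-; rest ⊤}  OUT={a:-; rest ⊤}

Merge at B4: IN[B4] = OUT[B3] = {a: -, b: ⊤, c: ⊤, d: ⊤, e: ⊤, f: -}
Applying B4's transfer function to that IN value gives OUT[B4] (row B4 above).

Answer: {a: -, b: ⊤, c: ⊤, d: ⊤, e: +, f: -}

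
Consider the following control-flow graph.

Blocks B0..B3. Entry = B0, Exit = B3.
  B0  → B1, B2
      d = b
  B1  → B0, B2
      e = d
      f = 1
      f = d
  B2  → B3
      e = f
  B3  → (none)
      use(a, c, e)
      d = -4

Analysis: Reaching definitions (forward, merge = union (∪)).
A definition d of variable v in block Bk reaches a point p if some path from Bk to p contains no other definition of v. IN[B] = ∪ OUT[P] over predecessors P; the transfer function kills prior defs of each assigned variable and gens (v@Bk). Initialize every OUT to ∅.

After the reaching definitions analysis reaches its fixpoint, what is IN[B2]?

Fixpoint table:
  B0:   IN={d@B0, e@B1, f@B1}   OUT={d@B0, e@B1, f@B1}
  B1:   IN={d@B0, e@B1, f@B1}   OUT={d@B0, e@B1, f@B1}
  B2:   IN={d@B0, e@B1, f@B1}   OUT={d@B0, e@B2, f@B1}
  B3:   IN={d@B0, e@B2, f@B1}   OUT={d@B3, e@B2, f@B1}

Merge at B2: IN[B2] = OUT[B0] ⊔ OUT[B1] = {d@B0, e@B1, f@B1}

Answer: {d@B0, e@B1, f@B1}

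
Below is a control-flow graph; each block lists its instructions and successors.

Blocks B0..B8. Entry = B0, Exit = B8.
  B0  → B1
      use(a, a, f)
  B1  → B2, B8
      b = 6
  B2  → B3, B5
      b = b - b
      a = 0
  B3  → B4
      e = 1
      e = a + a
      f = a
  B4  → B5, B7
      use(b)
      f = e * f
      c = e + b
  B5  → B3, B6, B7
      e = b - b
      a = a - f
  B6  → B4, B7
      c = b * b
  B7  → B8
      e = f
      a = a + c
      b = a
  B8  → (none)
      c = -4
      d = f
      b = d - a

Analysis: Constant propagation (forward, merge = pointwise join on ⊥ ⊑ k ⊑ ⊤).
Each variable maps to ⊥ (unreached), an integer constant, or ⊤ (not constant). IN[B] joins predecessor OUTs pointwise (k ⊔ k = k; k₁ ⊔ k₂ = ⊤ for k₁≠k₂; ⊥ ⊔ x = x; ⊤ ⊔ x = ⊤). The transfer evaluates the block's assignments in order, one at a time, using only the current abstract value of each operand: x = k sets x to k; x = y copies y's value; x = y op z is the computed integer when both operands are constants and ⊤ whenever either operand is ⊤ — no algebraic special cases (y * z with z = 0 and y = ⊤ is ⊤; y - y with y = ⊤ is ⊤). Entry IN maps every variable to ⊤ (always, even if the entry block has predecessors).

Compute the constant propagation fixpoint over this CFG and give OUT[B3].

Fixpoint table:
  B0:  IN=(all ⊤)  OUT=(all ⊤)
  B1:  IN=(all ⊤)  OUT={b:6; rest ⊤}
  B2:  IN={b:6; rest ⊤}  OUT={a:0, b:0; rest ⊤}
  B3:  IN={b:0; rest ⊤}  OUT={b:0; rest ⊤}
  B4:  IN={b:0; rest ⊤}  OUT={b:0; rest ⊤}
  B5:  IN={b:0; rest ⊤}  OUT={b:0, e:0; rest ⊤}
  B6:  IN={b:0, e:0; rest ⊤}  OUT={b:0, c:0, e:0; rest ⊤}
  B7:  IN={b:0; rest ⊤}  OUT=(all ⊤)
  B8:  IN=(all ⊤)  OUT={c:-4; rest ⊤}

Merge at B3: IN[B3] = OUT[B2] ⊔ OUT[B5] = {a: ⊤, b: 0, c: ⊤, d: ⊤, e: ⊤, f: ⊤}
Applying B3's transfer function to that IN value gives OUT[B3] (row B3 above).

Answer: {a: ⊤, b: 0, c: ⊤, d: ⊤, e: ⊤, f: ⊤}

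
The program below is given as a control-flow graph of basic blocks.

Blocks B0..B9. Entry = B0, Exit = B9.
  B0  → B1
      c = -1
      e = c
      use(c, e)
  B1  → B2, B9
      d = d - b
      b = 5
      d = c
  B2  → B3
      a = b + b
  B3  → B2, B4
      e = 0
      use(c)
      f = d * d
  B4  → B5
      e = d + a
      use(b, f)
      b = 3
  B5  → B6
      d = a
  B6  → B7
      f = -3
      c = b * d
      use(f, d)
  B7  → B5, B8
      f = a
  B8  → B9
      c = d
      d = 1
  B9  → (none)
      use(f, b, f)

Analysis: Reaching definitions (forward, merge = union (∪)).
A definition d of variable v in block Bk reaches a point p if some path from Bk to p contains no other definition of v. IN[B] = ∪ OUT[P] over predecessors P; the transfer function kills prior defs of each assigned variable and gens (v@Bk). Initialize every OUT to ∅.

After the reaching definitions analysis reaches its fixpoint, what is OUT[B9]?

Answer: {a@B2, b@B1, b@B4, c@B0, c@B8, d@B1, d@B8, e@B0, e@B4, f@B7}

Working:
Per-block solution:
  B0:  IN={}  OUT={c@B0, e@B0}
  B1:  IN={c@B0, e@B0}  OUT={b@B1, c@B0, d@B1, e@B0}
  B2:  IN={a@B2, b@B1, c@B0, d@B1, e@B0, e@B3, f@B3}  OUT={a@B2, b@B1, c@B0, d@B1, e@B0, e@B3, f@B3}
  B3:  IN={a@B2, b@B1, c@B0, d@B1, e@B0, e@B3, f@B3}  OUT={a@B2, b@B1, c@B0, d@B1, e@B3, f@B3}
  B4:  IN={a@B2, b@B1, c@B0, d@B1, e@B3, f@B3}  OUT={a@B2, b@B4, c@B0, d@B1, e@B4, f@B3}
  B5:  IN={a@B2, b@B4, c@B0, c@B6, d@B1, d@B5, e@B4, f@B3, f@B7}  OUT={a@B2, b@B4, c@B0, c@B6, d@B5, e@B4, f@B3, f@B7}
  B6:  IN={a@B2, b@B4, c@B0, c@B6, d@B5, e@B4, f@B3, f@B7}  OUT={a@B2, b@B4, c@B6, d@B5, e@B4, f@B6}
  B7:  IN={a@B2, b@B4, c@B6, d@B5, e@B4, f@B6}  OUT={a@B2, b@B4, c@B6, d@B5, e@B4, f@B7}
  B8:  IN={a@B2, b@B4, c@B6, d@B5, e@B4, f@B7}  OUT={a@B2, b@B4, c@B8, d@B8, e@B4, f@B7}
  B9:  IN={a@B2, b@B1, b@B4, c@B0, c@B8, d@B1, d@B8, e@B0, e@B4, f@B7}  OUT={a@B2, b@B1, b@B4, c@B0, c@B8, d@B1, d@B8, e@B0, e@B4, f@B7}

Merge at B9: IN[B9] = OUT[B1] ⊔ OUT[B8] = {a@B2, b@B1, b@B4, c@B0, c@B8, d@B1, d@B8, e@B0, e@B4, f@B7}
Applying B9's transfer function to that IN value gives OUT[B9] (row B9 above).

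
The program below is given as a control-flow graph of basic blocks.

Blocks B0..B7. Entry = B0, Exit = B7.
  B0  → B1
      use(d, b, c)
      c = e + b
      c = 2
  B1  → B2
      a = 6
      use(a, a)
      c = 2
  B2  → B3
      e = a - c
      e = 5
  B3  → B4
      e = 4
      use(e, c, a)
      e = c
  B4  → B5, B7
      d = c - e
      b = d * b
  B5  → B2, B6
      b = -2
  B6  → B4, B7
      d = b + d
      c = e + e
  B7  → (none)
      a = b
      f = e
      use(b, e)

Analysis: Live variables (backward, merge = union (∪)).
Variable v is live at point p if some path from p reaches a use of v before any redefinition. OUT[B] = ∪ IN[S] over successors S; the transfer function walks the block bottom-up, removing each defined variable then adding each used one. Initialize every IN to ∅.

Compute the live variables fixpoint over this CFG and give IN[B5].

Per-block solution:
  B0:   IN={b, c, d, e}   OUT={b}
  B1:   IN={b}   OUT={a, b, c}
  B2:   IN={a, b, c}   OUT={a, b, c}
  B3:   IN={a, b, c}   OUT={a, b, c, e}
  B4:   IN={a, b, c, e}   OUT={a, b, c, d, e}
  B5:   IN={a, c, d, e}   OUT={a, b, c, d, e}
  B6:   IN={a, b, d, e}   OUT={a, b, c, e}
  B7:   IN={b, e}   OUT={}

Merge at B5: OUT[B5] = IN[B2] ⊔ IN[B6] = {a, b, c, d, e}
Applying B5's transfer function to that OUT value gives IN[B5] (row B5 above).

Answer: {a, c, d, e}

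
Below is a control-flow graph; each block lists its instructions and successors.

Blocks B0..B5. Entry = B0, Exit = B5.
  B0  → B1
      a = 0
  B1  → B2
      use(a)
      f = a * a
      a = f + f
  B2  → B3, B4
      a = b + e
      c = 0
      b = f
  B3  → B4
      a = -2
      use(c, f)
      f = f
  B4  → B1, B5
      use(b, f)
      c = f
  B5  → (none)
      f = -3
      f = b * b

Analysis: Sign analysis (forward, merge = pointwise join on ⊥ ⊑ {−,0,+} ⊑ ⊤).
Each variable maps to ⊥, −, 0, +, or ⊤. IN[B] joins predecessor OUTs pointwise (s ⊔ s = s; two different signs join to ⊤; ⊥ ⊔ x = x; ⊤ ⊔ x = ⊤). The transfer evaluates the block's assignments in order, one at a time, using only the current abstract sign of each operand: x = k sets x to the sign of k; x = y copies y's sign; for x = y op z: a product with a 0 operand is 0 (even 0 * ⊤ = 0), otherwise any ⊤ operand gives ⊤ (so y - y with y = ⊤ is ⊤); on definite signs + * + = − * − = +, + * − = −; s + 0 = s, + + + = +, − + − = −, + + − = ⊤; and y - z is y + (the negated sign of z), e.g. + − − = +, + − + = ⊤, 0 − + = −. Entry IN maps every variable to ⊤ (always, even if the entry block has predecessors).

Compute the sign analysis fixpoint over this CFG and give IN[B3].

Answer: {a: ⊤, b: ⊤, c: 0, d: ⊤, e: ⊤, f: ⊤}

Derivation:
Fixpoint table:
  B0:   IN=(all ⊤)   OUT={a:0; rest ⊤}
  B1:   IN=(all ⊤)   OUT=(all ⊤)
  B2:   IN=(all ⊤)   OUT={c:0; rest ⊤}
  B3:   IN={c:0; rest ⊤}   OUT={a:-, c:0; rest ⊤}
  B4:   IN={c:0; rest ⊤}   OUT=(all ⊤)
  B5:   IN=(all ⊤)   OUT=(all ⊤)

Merge at B3: IN[B3] = OUT[B2] = {a: ⊤, b: ⊤, c: 0, d: ⊤, e: ⊤, f: ⊤}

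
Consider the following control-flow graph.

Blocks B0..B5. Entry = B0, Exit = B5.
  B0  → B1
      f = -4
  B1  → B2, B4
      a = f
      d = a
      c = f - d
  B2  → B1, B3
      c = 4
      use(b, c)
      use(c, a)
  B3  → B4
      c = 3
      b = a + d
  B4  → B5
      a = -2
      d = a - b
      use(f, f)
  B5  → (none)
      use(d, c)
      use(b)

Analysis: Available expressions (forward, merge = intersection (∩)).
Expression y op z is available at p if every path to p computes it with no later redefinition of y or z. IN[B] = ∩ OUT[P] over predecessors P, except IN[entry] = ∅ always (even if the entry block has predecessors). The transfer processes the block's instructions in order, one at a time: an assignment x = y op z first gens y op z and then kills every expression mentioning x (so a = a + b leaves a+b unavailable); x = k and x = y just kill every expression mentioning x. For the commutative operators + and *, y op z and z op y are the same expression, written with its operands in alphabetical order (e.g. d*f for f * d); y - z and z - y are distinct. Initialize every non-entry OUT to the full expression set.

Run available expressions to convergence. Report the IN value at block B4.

Answer: {f-d}

Working:
Fixpoint table:
  B0:  IN={}  OUT={}
  B1:  IN={}  OUT={f-d}
  B2:  IN={f-d}  OUT={f-d}
  B3:  IN={f-d}  OUT={a+d, f-d}
  B4:  IN={f-d}  OUT={a-b}
  B5:  IN={a-b}  OUT={a-b}

Merge at B4: IN[B4] = OUT[B1] ∩ OUT[B3] = {f-d}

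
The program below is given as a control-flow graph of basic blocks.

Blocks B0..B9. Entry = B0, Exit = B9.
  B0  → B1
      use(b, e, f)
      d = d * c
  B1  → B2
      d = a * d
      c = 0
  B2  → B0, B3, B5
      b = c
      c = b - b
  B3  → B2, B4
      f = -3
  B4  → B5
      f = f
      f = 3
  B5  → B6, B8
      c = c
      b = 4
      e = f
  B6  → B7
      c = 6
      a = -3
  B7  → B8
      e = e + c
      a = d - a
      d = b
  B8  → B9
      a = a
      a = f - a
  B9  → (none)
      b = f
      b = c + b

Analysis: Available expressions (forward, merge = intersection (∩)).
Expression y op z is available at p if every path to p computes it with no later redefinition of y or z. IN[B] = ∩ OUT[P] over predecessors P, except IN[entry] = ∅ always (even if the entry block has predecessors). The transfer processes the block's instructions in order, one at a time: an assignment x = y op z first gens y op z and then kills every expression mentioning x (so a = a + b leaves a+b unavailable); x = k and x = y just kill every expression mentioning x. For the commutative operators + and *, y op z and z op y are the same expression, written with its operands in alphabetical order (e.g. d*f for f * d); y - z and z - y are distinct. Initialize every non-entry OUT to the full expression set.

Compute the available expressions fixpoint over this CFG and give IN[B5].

Answer: {b-b}

Working:
Fixpoint table:
  B0: | IN={} | OUT={}
  B1: | IN={} | OUT={}
  B2: | IN={} | OUT={b-b}
  B3: | IN={b-b} | OUT={b-b}
  B4: | IN={b-b} | OUT={b-b}
  B5: | IN={b-b} | OUT={}
  B6: | IN={} | OUT={}
  B7: | IN={} | OUT={}
  B8: | IN={} | OUT={}
  B9: | IN={} | OUT={}

Merge at B5: IN[B5] = OUT[B2] ∩ OUT[B4] = {b-b}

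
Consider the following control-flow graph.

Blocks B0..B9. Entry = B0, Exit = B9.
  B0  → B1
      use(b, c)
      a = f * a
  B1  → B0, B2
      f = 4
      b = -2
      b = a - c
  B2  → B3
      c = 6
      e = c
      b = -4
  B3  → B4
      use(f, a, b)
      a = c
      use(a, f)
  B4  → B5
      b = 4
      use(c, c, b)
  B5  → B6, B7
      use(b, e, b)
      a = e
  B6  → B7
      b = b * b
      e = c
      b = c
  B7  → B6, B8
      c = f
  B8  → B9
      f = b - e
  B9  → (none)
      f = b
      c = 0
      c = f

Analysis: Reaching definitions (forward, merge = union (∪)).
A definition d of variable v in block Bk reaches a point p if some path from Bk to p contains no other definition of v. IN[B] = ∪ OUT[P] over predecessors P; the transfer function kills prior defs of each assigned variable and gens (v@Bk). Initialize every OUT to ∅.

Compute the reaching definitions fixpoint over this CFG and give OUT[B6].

Answer: {a@B5, b@B6, c@B2, c@B7, e@B6, f@B1}

Working:
Fixpoint table:
  B0: | IN={a@B0, b@B1, f@B1} | OUT={a@B0, b@B1, f@B1}
  B1: | IN={a@B0, b@B1, f@B1} | OUT={a@B0, b@B1, f@B1}
  B2: | IN={a@B0, b@B1, f@B1} | OUT={a@B0, b@B2, c@B2, e@B2, f@B1}
  B3: | IN={a@B0, b@B2, c@B2, e@B2, f@B1} | OUT={a@B3, b@B2, c@B2, e@B2, f@B1}
  B4: | IN={a@B3, b@B2, c@B2, e@B2, f@B1} | OUT={a@B3, b@B4, c@B2, e@B2, f@B1}
  B5: | IN={a@B3, b@B4, c@B2, e@B2, f@B1} | OUT={a@B5, b@B4, c@B2, e@B2, f@B1}
  B6: | IN={a@B5, b@B4, b@B6, c@B2, c@B7, e@B2, e@B6, f@B1} | OUT={a@B5, b@B6, c@B2, c@B7, e@B6, f@B1}
  B7: | IN={a@B5, b@B4, b@B6, c@B2, c@B7, e@B2, e@B6, f@B1} | OUT={a@B5, b@B4, b@B6, c@B7, e@B2, e@B6, f@B1}
  B8: | IN={a@B5, b@B4, b@B6, c@B7, e@B2, e@B6, f@B1} | OUT={a@B5, b@B4, b@B6, c@B7, e@B2, e@B6, f@B8}
  B9: | IN={a@B5, b@B4, b@B6, c@B7, e@B2, e@B6, f@B8} | OUT={a@B5, b@B4, b@B6, c@B9, e@B2, e@B6, f@B9}

Merge at B6: IN[B6] = OUT[B5] ⊔ OUT[B7] = {a@B5, b@B4, b@B6, c@B2, c@B7, e@B2, e@B6, f@B1}
Applying B6's transfer function to that IN value gives OUT[B6] (row B6 above).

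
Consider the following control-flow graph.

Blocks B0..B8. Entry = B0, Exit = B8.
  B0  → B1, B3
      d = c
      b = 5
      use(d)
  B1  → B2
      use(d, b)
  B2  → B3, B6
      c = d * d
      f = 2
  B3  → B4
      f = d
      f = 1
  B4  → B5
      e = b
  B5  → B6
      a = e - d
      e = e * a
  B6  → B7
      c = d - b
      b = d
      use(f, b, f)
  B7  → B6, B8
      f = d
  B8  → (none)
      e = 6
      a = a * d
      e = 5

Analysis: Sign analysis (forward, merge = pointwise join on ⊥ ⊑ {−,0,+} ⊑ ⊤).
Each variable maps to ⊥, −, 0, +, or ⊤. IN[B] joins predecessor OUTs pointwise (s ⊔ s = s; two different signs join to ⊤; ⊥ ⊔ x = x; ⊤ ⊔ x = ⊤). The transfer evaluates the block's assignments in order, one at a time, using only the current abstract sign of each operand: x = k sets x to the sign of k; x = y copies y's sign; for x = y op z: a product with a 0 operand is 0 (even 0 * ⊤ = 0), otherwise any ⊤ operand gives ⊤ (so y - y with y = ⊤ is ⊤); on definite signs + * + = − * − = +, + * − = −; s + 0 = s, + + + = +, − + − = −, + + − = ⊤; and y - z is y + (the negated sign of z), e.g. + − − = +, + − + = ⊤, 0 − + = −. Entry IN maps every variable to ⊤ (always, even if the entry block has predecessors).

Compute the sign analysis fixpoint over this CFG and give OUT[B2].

Converged values:
  B0:   IN=(all ⊤)   OUT={b:+; rest ⊤}
  B1:   IN={b:+; rest ⊤}   OUT={b:+; rest ⊤}
  B2:   IN={b:+; rest ⊤}   OUT={b:+, f:+; rest ⊤}
  B3:   IN={b:+; rest ⊤}   OUT={b:+, f:+; rest ⊤}
  B4:   IN={b:+, f:+; rest ⊤}   OUT={b:+, e:+, f:+; rest ⊤}
  B5:   IN={b:+, e:+, f:+; rest ⊤}   OUT={b:+, f:+; rest ⊤}
  B6:   IN=(all ⊤)   OUT=(all ⊤)
  B7:   IN=(all ⊤)   OUT=(all ⊤)
  B8:   IN=(all ⊤)   OUT={e:+; rest ⊤}

Merge at B2: IN[B2] = OUT[B1] = {a: ⊤, b: +, c: ⊤, d: ⊤, e: ⊤, f: ⊤}
Applying B2's transfer function to that IN value gives OUT[B2] (row B2 above).

Answer: {a: ⊤, b: +, c: ⊤, d: ⊤, e: ⊤, f: +}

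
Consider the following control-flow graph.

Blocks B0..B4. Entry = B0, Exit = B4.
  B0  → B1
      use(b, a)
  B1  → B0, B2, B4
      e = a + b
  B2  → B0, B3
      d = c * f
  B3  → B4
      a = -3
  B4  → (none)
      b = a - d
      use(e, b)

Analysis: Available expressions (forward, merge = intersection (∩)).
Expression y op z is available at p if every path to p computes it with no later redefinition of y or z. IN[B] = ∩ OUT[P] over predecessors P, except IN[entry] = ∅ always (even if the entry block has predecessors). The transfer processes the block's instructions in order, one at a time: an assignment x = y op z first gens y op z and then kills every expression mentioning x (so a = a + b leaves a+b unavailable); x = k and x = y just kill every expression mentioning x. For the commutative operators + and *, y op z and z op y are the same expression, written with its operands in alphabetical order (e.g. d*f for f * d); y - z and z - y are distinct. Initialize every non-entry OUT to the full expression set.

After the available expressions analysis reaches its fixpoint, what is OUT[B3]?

Per-block solution:
  B0:  IN={}  OUT={}
  B1:  IN={}  OUT={a+b}
  B2:  IN={a+b}  OUT={a+b, c*f}
  B3:  IN={a+b, c*f}  OUT={c*f}
  B4:  IN={}  OUT={a-d}

Merge at B3: IN[B3] = OUT[B2] = {a+b, c*f}
Applying B3's transfer function to that IN value gives OUT[B3] (row B3 above).

Answer: {c*f}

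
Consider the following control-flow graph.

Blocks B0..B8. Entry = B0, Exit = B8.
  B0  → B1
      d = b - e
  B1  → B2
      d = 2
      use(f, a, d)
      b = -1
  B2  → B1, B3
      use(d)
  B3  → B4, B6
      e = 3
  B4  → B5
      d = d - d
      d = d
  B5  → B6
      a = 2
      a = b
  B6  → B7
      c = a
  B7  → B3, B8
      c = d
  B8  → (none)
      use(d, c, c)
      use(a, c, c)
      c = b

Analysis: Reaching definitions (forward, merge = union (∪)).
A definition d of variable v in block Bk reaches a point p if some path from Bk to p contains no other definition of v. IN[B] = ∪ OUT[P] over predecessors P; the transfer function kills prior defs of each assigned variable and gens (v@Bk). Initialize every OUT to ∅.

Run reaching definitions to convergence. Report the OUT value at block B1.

Answer: {b@B1, d@B1}

Working:
Per-block solution:
  B0:  IN={}  OUT={d@B0}
  B1:  IN={b@B1, d@B0, d@B1}  OUT={b@B1, d@B1}
  B2:  IN={b@B1, d@B1}  OUT={b@B1, d@B1}
  B3:  IN={a@B5, b@B1, c@B7, d@B1, d@B4, e@B3}  OUT={a@B5, b@B1, c@B7, d@B1, d@B4, e@B3}
  B4:  IN={a@B5, b@B1, c@B7, d@B1, d@B4, e@B3}  OUT={a@B5, b@B1, c@B7, d@B4, e@B3}
  B5:  IN={a@B5, b@B1, c@B7, d@B4, e@B3}  OUT={a@B5, b@B1, c@B7, d@B4, e@B3}
  B6:  IN={a@B5, b@B1, c@B7, d@B1, d@B4, e@B3}  OUT={a@B5, b@B1, c@B6, d@B1, d@B4, e@B3}
  B7:  IN={a@B5, b@B1, c@B6, d@B1, d@B4, e@B3}  OUT={a@B5, b@B1, c@B7, d@B1, d@B4, e@B3}
  B8:  IN={a@B5, b@B1, c@B7, d@B1, d@B4, e@B3}  OUT={a@B5, b@B1, c@B8, d@B1, d@B4, e@B3}

Merge at B1: IN[B1] = OUT[B0] ⊔ OUT[B2] = {b@B1, d@B0, d@B1}
Applying B1's transfer function to that IN value gives OUT[B1] (row B1 above).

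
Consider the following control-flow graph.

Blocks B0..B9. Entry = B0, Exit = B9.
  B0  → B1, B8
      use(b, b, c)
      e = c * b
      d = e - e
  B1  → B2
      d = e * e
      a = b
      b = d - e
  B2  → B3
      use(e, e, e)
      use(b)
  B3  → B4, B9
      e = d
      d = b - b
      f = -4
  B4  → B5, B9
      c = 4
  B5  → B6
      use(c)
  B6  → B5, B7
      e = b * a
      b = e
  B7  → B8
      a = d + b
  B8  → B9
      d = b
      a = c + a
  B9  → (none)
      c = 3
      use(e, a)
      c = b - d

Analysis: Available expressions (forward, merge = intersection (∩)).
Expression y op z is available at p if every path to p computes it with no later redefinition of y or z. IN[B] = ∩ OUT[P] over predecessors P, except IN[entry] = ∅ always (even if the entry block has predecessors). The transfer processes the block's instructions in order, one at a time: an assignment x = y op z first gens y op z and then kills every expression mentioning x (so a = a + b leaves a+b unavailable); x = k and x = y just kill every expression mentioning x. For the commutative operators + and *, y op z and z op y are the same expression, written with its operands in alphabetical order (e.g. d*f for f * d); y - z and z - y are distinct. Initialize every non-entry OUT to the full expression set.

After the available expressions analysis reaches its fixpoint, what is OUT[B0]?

Answer: {b*c, e-e}

Trace:
Per-block solution:
  B0:  IN={}  OUT={b*c, e-e}
  B1:  IN={b*c, e-e}  OUT={d-e, e*e, e-e}
  B2:  IN={d-e, e*e, e-e}  OUT={d-e, e*e, e-e}
  B3:  IN={d-e, e*e, e-e}  OUT={b-b}
  B4:  IN={b-b}  OUT={b-b}
  B5:  IN={}  OUT={}
  B6:  IN={}  OUT={}
  B7:  IN={}  OUT={b+d}
  B8:  IN={}  OUT={}
  B9:  IN={}  OUT={b-d}

B0 is the boundary node: IN[B0] = {}
Applying B0's transfer function to that IN value gives OUT[B0] (row B0 above).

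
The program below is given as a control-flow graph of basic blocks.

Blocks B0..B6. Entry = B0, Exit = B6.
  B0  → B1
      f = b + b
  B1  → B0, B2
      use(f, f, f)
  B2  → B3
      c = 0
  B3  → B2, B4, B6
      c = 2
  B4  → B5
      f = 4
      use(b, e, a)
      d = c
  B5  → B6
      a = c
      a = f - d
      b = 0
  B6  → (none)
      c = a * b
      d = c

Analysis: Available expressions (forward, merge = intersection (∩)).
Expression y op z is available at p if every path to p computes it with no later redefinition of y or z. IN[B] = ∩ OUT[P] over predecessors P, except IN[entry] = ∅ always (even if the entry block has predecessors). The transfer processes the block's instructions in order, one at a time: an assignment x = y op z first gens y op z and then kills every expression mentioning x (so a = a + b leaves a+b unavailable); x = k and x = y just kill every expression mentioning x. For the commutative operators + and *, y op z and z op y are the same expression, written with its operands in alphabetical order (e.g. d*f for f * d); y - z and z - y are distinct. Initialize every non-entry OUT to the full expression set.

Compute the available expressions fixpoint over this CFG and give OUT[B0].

Per-block solution:
  B0: | IN={} | OUT={b+b}
  B1: | IN={b+b} | OUT={b+b}
  B2: | IN={b+b} | OUT={b+b}
  B3: | IN={b+b} | OUT={b+b}
  B4: | IN={b+b} | OUT={b+b}
  B5: | IN={b+b} | OUT={f-d}
  B6: | IN={} | OUT={a*b}

Merge at B0 (entry node, so the boundary value {} is joined with the incoming edge(s)): IN[B0] = {} ∩ OUT[B1] = {}
Applying B0's transfer function to that IN value gives OUT[B0] (row B0 above).

Answer: {b+b}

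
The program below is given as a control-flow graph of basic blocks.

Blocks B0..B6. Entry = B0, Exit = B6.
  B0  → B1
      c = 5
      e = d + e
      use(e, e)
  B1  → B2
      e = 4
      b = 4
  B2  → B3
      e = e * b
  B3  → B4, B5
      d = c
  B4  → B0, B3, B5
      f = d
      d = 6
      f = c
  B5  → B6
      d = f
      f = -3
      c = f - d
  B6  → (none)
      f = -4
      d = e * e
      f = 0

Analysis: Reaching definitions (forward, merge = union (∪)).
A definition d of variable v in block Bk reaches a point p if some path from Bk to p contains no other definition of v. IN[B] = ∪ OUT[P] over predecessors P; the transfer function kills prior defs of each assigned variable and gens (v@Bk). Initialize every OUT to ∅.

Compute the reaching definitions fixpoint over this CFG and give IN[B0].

Answer: {b@B1, c@B0, d@B4, e@B2, f@B4}

Derivation:
Fixpoint table:
  B0:  IN={b@B1, c@B0, d@B4, e@B2, f@B4}  OUT={b@B1, c@B0, d@B4, e@B0, f@B4}
  B1:  IN={b@B1, c@B0, d@B4, e@B0, f@B4}  OUT={b@B1, c@B0, d@B4, e@B1, f@B4}
  B2:  IN={b@B1, c@B0, d@B4, e@B1, f@B4}  OUT={b@B1, c@B0, d@B4, e@B2, f@B4}
  B3:  IN={b@B1, c@B0, d@B4, e@B2, f@B4}  OUT={b@B1, c@B0, d@B3, e@B2, f@B4}
  B4:  IN={b@B1, c@B0, d@B3, e@B2, f@B4}  OUT={b@B1, c@B0, d@B4, e@B2, f@B4}
  B5:  IN={b@B1, c@B0, d@B3, d@B4, e@B2, f@B4}  OUT={b@B1, c@B5, d@B5, e@B2, f@B5}
  B6:  IN={b@B1, c@B5, d@B5, e@B2, f@B5}  OUT={b@B1, c@B5, d@B6, e@B2, f@B6}

Merge at B0 (entry node, so the boundary value {} is joined with the incoming edge(s)): IN[B0] = {} ⊔ OUT[B4] = {b@B1, c@B0, d@B4, e@B2, f@B4}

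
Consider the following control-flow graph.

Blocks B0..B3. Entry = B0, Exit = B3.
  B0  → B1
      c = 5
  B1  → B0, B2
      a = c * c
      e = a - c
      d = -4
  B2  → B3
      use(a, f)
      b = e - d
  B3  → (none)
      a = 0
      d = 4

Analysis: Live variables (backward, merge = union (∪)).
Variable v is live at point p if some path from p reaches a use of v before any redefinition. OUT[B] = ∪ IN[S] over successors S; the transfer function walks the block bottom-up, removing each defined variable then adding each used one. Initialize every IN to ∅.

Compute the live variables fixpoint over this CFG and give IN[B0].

Per-block solution:
  B0:   IN={f}   OUT={c, f}
  B1:   IN={c, f}   OUT={a, d, e, f}
  B2:   IN={a, d, e, f}   OUT={}
  B3:   IN={}   OUT={}

Merge at B0: OUT[B0] = IN[B1] = {c, f}
Applying B0's transfer function to that OUT value gives IN[B0] (row B0 above).

Answer: {f}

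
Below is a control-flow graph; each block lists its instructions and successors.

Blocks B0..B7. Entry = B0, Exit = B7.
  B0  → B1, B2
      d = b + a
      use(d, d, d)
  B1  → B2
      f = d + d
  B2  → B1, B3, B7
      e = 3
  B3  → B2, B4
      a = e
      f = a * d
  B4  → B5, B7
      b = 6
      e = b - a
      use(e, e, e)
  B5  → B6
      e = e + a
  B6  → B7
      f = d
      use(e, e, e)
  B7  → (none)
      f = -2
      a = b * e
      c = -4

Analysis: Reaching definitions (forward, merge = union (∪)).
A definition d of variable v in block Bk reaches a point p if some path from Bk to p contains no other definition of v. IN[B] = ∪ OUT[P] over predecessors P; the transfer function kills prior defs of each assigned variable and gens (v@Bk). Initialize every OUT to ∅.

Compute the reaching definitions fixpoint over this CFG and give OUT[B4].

Answer: {a@B3, b@B4, d@B0, e@B4, f@B3}

Working:
Converged values:
  B0: | IN={} | OUT={d@B0}
  B1: | IN={a@B3, d@B0, e@B2, f@B1, f@B3} | OUT={a@B3, d@B0, e@B2, f@B1}
  B2: | IN={a@B3, d@B0, e@B2, f@B1, f@B3} | OUT={a@B3, d@B0, e@B2, f@B1, f@B3}
  B3: | IN={a@B3, d@B0, e@B2, f@B1, f@B3} | OUT={a@B3, d@B0, e@B2, f@B3}
  B4: | IN={a@B3, d@B0, e@B2, f@B3} | OUT={a@B3, b@B4, d@B0, e@B4, f@B3}
  B5: | IN={a@B3, b@B4, d@B0, e@B4, f@B3} | OUT={a@B3, b@B4, d@B0, e@B5, f@B3}
  B6: | IN={a@B3, b@B4, d@B0, e@B5, f@B3} | OUT={a@B3, b@B4, d@B0, e@B5, f@B6}
  B7: | IN={a@B3, b@B4, d@B0, e@B2, e@B4, e@B5, f@B1, f@B3, f@B6} | OUT={a@B7, b@B4, c@B7, d@B0, e@B2, e@B4, e@B5, f@B7}

Merge at B4: IN[B4] = OUT[B3] = {a@B3, d@B0, e@B2, f@B3}
Applying B4's transfer function to that IN value gives OUT[B4] (row B4 above).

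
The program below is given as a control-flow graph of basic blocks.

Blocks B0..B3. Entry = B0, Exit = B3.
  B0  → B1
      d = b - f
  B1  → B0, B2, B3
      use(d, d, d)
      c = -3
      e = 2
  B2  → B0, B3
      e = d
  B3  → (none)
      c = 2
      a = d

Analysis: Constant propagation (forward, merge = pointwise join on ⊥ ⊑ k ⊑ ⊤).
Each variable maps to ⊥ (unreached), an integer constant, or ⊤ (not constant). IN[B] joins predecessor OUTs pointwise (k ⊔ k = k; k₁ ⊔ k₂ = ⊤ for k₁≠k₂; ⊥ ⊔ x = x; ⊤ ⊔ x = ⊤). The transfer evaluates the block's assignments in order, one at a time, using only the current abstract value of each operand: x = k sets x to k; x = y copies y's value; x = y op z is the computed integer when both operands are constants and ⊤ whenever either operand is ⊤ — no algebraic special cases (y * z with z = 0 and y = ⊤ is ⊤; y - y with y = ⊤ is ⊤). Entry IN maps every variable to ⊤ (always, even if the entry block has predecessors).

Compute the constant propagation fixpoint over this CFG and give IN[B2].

Answer: {a: ⊤, b: ⊤, c: -3, d: ⊤, e: 2, f: ⊤}

Trace:
Fixpoint table:
  B0: | IN=(all ⊤) | OUT=(all ⊤)
  B1: | IN=(all ⊤) | OUT={c:-3, e:2; rest ⊤}
  B2: | IN={c:-3, e:2; rest ⊤} | OUT={c:-3; rest ⊤}
  B3: | IN={c:-3; rest ⊤} | OUT={c:2; rest ⊤}

Merge at B2: IN[B2] = OUT[B1] = {a: ⊤, b: ⊤, c: -3, d: ⊤, e: 2, f: ⊤}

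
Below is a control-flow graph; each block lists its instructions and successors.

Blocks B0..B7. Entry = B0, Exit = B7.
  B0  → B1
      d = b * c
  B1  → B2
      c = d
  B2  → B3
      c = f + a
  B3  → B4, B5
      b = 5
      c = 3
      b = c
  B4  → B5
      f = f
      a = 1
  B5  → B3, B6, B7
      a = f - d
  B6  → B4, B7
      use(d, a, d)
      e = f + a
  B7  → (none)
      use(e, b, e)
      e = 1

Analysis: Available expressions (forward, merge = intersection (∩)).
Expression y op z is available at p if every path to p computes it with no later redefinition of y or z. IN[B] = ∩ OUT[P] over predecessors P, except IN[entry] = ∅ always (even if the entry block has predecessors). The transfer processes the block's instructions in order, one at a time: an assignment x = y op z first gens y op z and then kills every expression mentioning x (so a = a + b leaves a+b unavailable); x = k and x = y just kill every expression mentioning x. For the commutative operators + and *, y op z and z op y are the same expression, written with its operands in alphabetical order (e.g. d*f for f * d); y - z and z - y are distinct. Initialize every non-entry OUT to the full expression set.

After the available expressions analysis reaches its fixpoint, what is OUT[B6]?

Converged values:
  B0:  IN={}  OUT={b*c}
  B1:  IN={b*c}  OUT={}
  B2:  IN={}  OUT={a+f}
  B3:  IN={}  OUT={}
  B4:  IN={}  OUT={}
  B5:  IN={}  OUT={f-d}
  B6:  IN={f-d}  OUT={a+f, f-d}
  B7:  IN={f-d}  OUT={f-d}

Merge at B6: IN[B6] = OUT[B5] = {f-d}
Applying B6's transfer function to that IN value gives OUT[B6] (row B6 above).

Answer: {a+f, f-d}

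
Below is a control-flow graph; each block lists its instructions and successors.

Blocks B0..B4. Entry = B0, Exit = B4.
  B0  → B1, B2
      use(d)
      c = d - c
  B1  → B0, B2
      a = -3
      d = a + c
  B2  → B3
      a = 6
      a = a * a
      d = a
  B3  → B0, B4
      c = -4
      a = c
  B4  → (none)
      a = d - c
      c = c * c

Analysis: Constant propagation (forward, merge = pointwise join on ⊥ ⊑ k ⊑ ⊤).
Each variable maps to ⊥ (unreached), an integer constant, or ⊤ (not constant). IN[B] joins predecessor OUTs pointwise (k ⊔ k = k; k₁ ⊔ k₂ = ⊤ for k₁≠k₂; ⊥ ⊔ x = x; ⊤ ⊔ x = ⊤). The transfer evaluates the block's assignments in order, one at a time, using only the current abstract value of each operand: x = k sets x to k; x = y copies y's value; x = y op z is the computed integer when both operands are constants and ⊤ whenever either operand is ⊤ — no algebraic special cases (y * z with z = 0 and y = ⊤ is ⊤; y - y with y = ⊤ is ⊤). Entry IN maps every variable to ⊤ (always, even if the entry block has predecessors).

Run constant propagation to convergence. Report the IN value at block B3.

Answer: {a: 36, b: ⊤, c: ⊤, d: 36, e: ⊤, f: ⊤}

Trace:
Converged values:
  B0: | IN=(all ⊤) | OUT=(all ⊤)
  B1: | IN=(all ⊤) | OUT={a:-3; rest ⊤}
  B2: | IN=(all ⊤) | OUT={a:36, d:36; rest ⊤}
  B3: | IN={a:36, d:36; rest ⊤} | OUT={a:-4, c:-4, d:36; rest ⊤}
  B4: | IN={a:-4, c:-4, d:36; rest ⊤} | OUT={a:40, c:16, d:36; rest ⊤}

Merge at B3: IN[B3] = OUT[B2] = {a: 36, b: ⊤, c: ⊤, d: 36, e: ⊤, f: ⊤}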